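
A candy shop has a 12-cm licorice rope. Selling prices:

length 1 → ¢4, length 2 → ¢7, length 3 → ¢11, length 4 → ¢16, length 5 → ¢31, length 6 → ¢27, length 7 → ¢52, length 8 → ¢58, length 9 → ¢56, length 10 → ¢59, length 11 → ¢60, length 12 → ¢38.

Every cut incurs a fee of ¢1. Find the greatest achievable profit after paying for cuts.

82

Let net[k] be the best obtainable value from length k. For each k, try every first piece i and keep the best of price[i] + net[k−i] minus the 1 cut fee when i<k.
net[1] = 4
net[2] = max(4+4-1, 7+0) = 7
net[3] = max(4+7-1, 7+4-1, 11+0) = 11
net[4] = max(4+11-1, 7+7-1, 11+4-1, 16+0) = 16
net[5] = max(4+16-1, 7+11-1, 11+7-1, 16+4-1, 31+0) = 31
net[6] = max(4+31-1, 7+16-1, 11+11-1, 16+7-1, 31+4-1, 27+0) = 34
net[7] = max(4+34-1, 7+31-1, 11+16-1, …, 27+4-1, 52+0) = 52
net[8] = max(4+52-1, 7+34-1, 11+31-1, …, 52+4-1, 58+0) = 58
net[9] = max(4+58-1, 7+52-1, 11+34-1, …, 58+4-1, 56+0) = 61
net[10] = max(4+61-1, 7+58-1, 11+52-1, …, 56+4-1, 59+0) = 64
net[11] = max(4+64-1, 7+61-1, 11+58-1, …, 59+4-1, 60+0) = 68
net[12] = max(4+68-1, 7+64-1, 11+61-1, …, 60+4-1, 38+0) = 82
One optimal plan: pieces 7 + 5 (1 cut) → ¢83 − ¢1 = ¢82.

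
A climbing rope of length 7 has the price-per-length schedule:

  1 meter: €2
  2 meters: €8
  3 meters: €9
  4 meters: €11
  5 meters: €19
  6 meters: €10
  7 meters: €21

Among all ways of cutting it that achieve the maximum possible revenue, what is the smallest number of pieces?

2

Consider every possible first cut. r[k] is the best of p[i]+r[k−i] over all sellable i≤k.
r[1] = 2
r[2] = 8
r[3] = 10  (first piece 1, then r[2]=8)
r[4] = 16  (first piece 2, then r[2]=8)
r[5] = 19
r[6] = 24  (first piece 2, then r[4]=16)
r[7] = 27  (first piece 2, then r[5]=19)
Maximum revenue is €27.
Now minimize piece count subject to staying optimal: for each k, pieces[k] = 1 + min over i with p[i]+r[k−i]=r[k] of pieces[k−i].
pieces[4] = 2
pieces[5] = 1
pieces[6] = 3
pieces[7] = 2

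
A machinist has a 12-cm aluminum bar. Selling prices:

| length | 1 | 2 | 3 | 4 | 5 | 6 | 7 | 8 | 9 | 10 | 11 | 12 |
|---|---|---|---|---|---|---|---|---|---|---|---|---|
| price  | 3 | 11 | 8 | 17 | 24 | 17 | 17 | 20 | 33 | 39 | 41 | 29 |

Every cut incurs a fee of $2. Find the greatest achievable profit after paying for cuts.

Let net[k] be the best obtainable value from length k. For each k, try every first piece i and keep the best of price[i] + net[k−i] minus the 2 cut fee when i<k.
net[1] = 3
net[2] = max(3+3-2, 11+0) = 11
net[3] = max(3+11-2, 11+3-2, 8+0) = 12
net[4] = max(3+12-2, 11+11-2, 8+3-2, 17+0) = 20
net[5] = max(3+20-2, 11+12-2, 8+11-2, 17+3-2, 24+0) = 24
net[6] = max(3+24-2, 11+20-2, 8+12-2, 17+11-2, 24+3-2, 17+0) = 29
net[7] = max(3+29-2, 11+24-2, 8+20-2, …, 17+3-2, 17+0) = 33
net[8] = max(3+33-2, 11+29-2, 8+24-2, …, 17+3-2, 20+0) = 38
net[9] = max(3+38-2, 11+33-2, 8+29-2, …, 20+3-2, 33+0) = 42
net[10] = max(3+42-2, 11+38-2, 8+33-2, …, 33+3-2, 39+0) = 47
net[11] = max(3+47-2, 11+42-2, 8+38-2, …, 39+3-2, 41+0) = 51
net[12] = max(3+51-2, 11+47-2, 8+42-2, …, 41+3-2, 29+0) = 56
One optimal plan: pieces 2 + 2 + 2 + 2 + 2 + 2 (5 cuts) → $66 − $10 = $56.

56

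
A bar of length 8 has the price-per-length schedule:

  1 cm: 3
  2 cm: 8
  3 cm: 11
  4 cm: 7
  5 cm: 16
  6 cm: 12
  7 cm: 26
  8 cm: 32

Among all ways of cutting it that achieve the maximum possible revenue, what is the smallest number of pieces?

1

Build r[k] bottom-up: r[k] = max over allowed piece i of (p[i] + r[k−i]).
r[1] = 3
r[2] = max(3+3, 8+0) = 8
r[3] = max(3+8, 8+3, 11+0) = 11
r[4] = max(3+11, 8+8, 11+3, 7+0) = 16
r[5] = max(3+16, 8+11, 11+8, 7+3, 16+0) = 19
r[6] = max(3+19, 8+16, 11+11, 7+8, 16+3, 12+0) = 24
r[7] = max(3+24, 8+19, 11+16, …, 12+3, 26+0) = 27
r[8] = max(3+27, 8+24, 11+19, …, 26+3, 32+0) = 32
Maximum revenue is 32.
Now minimize piece count subject to staying optimal: for each k, pieces[k] = 1 + min over i with p[i]+r[k−i]=r[k] of pieces[k−i].
pieces[5] = 2
pieces[6] = 3
pieces[7] = 3
pieces[8] = 1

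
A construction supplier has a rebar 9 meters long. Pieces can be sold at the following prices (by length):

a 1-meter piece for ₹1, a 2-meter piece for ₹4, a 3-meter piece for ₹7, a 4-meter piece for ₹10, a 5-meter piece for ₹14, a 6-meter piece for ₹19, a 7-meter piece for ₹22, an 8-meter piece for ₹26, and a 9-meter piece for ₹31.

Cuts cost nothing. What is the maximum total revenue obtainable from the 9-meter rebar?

Consider every possible first cut. best[k] is the best of p[i]+best[k−i] over all sellable i≤k.
best[1] = 1
best[2] = 4
best[3] = 7
best[4] = 10
best[5] = 14
best[6] = 19
best[7] = 22
best[8] = 26
best[9] = 31
Best is to sell the whole 9-meter piece uncut for ₹31.

31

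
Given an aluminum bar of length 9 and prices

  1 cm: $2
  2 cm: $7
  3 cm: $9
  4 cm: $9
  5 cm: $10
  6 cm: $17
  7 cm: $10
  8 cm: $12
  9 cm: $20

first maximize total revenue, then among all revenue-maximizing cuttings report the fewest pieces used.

Build r[k] bottom-up: r[k] = max over allowed piece i of (p[i] + r[k−i]).
r[1] = 2
r[2] = max(2+2, 7+0) = 7
r[3] = max(2+7, 7+2, 9+0) = 9
r[4] = max(2+9, 7+7, 9+2, 9+0) = 14
r[5] = max(2+14, 7+9, 9+7, 9+2, 10+0) = 16
r[6] = max(2+16, 7+14, 9+9, 9+7, 10+2, 17+0) = 21
r[7] = max(2+21, 7+16, 9+14, …, 17+2, 10+0) = 23
r[8] = max(2+23, 7+21, 9+16, …, 10+2, 12+0) = 28
r[9] = max(2+28, 7+23, 9+21, …, 12+2, 20+0) = 30
Maximum revenue is $30.
Now minimize piece count subject to staying optimal: for each k, pieces[k] = 1 + min over i with p[i]+r[k−i]=r[k] of pieces[k−i].
pieces[6] = 3
pieces[7] = 3
pieces[8] = 4
pieces[9] = 4

4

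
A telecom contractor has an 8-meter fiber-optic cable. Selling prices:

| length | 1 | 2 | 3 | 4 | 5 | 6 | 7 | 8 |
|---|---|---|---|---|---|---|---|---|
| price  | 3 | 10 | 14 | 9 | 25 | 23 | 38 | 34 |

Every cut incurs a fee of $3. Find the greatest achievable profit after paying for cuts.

38

Consider every possible first cut. v[k] is the best of p[i]+v[k−i] over all sellable i≤k, charging 3 whenever i<k.
v[1] = 3
v[2] = max(3+3-3, 10+0) = 10
v[3] = max(3+10-3, 10+3-3, 14+0) = 14
v[4] = max(3+14-3, 10+10-3, 14+3-3, 9+0) = 17
v[5] = max(3+17-3, 10+14-3, 14+10-3, 9+3-3, 25+0) = 25
v[6] = max(3+25-3, 10+17-3, 14+14-3, 9+10-3, 25+3-3, 23+0) = 25
v[7] = max(3+25-3, 10+25-3, 14+17-3, …, 23+3-3, 38+0) = 38
v[8] = max(3+38-3, 10+25-3, 14+25-3, …, 38+3-3, 34+0) = 38
One optimal plan: pieces 7 + 1 (1 cut) → $41 − $3 = $38.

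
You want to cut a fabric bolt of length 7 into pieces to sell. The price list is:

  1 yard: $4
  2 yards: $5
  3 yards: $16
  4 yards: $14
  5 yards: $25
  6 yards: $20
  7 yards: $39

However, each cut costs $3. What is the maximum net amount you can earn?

Let v[k] be the best obtainable value from length k. For each k, try every first piece i and keep the best of price[i] + v[k−i] minus the 3 cut fee when i<k.
v[1] = 4
v[2] = max(4+4-3, 5+0) = 5
v[3] = max(4+5-3, 5+4-3, 16+0) = 16
v[4] = max(4+16-3, 5+5-3, 16+4-3, 14+0) = 17
v[5] = max(4+17-3, 5+16-3, 16+5-3, 14+4-3, 25+0) = 25
v[6] = max(4+25-3, 5+17-3, 16+16-3, 14+5-3, 25+4-3, 20+0) = 29
v[7] = max(4+29-3, 5+25-3, 16+17-3, …, 20+4-3, 39+0) = 39
Best is to make no cuts and sell whole for $39.

39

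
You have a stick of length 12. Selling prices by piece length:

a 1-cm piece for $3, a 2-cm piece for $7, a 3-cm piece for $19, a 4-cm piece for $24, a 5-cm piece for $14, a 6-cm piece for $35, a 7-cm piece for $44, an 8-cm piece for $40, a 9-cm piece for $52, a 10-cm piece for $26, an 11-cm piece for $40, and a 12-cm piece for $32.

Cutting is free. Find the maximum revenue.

76

Let v[k] be the best obtainable value from length k. For each k, try every first piece i and keep the best of price[i] + v[k−i].
v[1] = 3
v[2] = max(3+3, 7+0) = 7
v[3] = max(3+7, 7+3, 19+0) = 19
v[4] = max(3+19, 7+7, 19+3, 24+0) = 24
v[5] = max(3+24, 7+19, 19+7, 24+3, 14+0) = 27
v[6] = max(3+27, 7+24, 19+19, 24+7, 14+3, 35+0) = 38
v[7] = max(3+38, 7+27, 19+24, …, 35+3, 44+0) = 44
v[8] = max(3+44, 7+38, 19+27, …, 44+3, 40+0) = 48
v[9] = max(3+48, 7+44, 19+38, …, 40+3, 52+0) = 57
v[10] = max(3+57, 7+48, 19+44, …, 52+3, 26+0) = 63
v[11] = max(3+63, 7+57, 19+48, …, 26+3, 40+0) = 68
v[12] = max(3+68, 7+63, 19+57, …, 40+3, 32+0) = 76
One optimal cutting: 3 + 3 + 3 + 3 → $19 + $19 + $19 + $19 = $76.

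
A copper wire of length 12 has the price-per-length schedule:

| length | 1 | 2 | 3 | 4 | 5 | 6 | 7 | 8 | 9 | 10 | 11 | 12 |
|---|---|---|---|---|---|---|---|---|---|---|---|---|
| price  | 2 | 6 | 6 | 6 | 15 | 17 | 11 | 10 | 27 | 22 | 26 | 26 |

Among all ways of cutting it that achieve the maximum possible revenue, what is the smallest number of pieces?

3

Consider every possible first cut. r[k] is the best of p[i]+r[k−i] over all sellable i≤k.
r[1] = 2
r[2] = 6
r[3] = 8  (first piece 1, then r[2]=6)
r[4] = 12  (first piece 2, then r[2]=6)
r[5] = 15
r[6] = 18  (first piece 2, then r[4]=12)
r[7] = 21  (first piece 2, then r[5]=15)
r[8] = 24  (first piece 2, then r[6]=18)
r[9] = 27  (first piece 2, then r[7]=21)
r[10] = 30  (first piece 2, then r[8]=24)
r[11] = 33  (first piece 2, then r[9]=27)
r[12] = 36  (first piece 2, then r[10]=30)
Maximum revenue is €36.
Now minimize piece count subject to staying optimal: for each k, pieces[k] = 1 + min over i with p[i]+r[k−i]=r[k] of pieces[k−i].
pieces[9] = 1
pieces[10] = 2
pieces[11] = 2
pieces[12] = 3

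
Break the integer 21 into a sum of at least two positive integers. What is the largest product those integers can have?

2187

Define f[k] = max over 1≤i<k of i · max(k−i, f[k−i]); the inner max lets the remainder stay uncut if that's better.
f[2] = 1·max(1,0) = 1·1 = 1
f[3] = max(1·2, 2·1) = 2
f[4] = max(1·3, 2·2, 3·1) = 4
f[5] = max(1·4, 2·3, 3·2, 4·1) = 6
f[6] = max(1·6, 2·4, 3·3, 4·2, 5·1) = 9
f[7] = max(1·9, 2·6, 3·4, 4·3, 5·2, 6·1) = 12
f[8] = max(1·12, 2·9, 3·6, …, 6·2, 7·1) = 18
f[9] = max(1·18, 2·12, 3·9, …, 7·2, 8·1) = 27
f[10] = max(1·27, 2·18, 3·12, …, 8·2, 9·1) = 36
f[11] = max(1·36, 2·27, 3·18, …, 9·2, 10·1) = 54
f[12] = max(1·54, 2·36, 3·27, …, 10·2, 11·1) = 81
f[13] = max(1·81, 2·54, 3·36, …, 11·2, 12·1) = 108
f[14] = max(1·108, 2·81, 3·54, …, 12·2, 13·1) = 162
f[15] = max(1·162, 2·108, 3·81, …, 13·2, 14·1) = 243
f[16] = max(1·243, 2·162, 3·108, …, 14·2, 15·1) = 324
f[17] = max(1·324, 2·243, 3·162, …, 15·2, 16·1) = 486
f[18] = max(1·486, 2·324, 3·243, …, 16·2, 17·1) = 729
f[19] = max(1·729, 2·486, 3·324, …, 17·2, 18·1) = 972
f[20] = max(1·972, 2·729, 3·486, …, 18·2, 19·1) = 1458
f[21] = max(1·1458, 2·972, 3·729, …, 19·2, 20·1) = 2187
One optimal split: 3 + 3 + 3 + 3 + 3 + 3 + 3; product 3·3·3·3·3·3·3 = 2187.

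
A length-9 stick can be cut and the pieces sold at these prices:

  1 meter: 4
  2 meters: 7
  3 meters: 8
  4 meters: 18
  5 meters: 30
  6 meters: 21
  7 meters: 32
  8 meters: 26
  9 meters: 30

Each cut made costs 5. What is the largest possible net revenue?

43

Let net[k] be the best obtainable value from length k. For each k, try every first piece i and keep the best of price[i] + net[k−i] minus the 5 cut fee when i<k.
net[1] = 4
net[2] = max(4+4-5, 7+0) = 7
net[3] = max(4+7-5, 7+4-5, 8+0) = 8
net[4] = max(4+8-5, 7+7-5, 8+4-5, 18+0) = 18
net[5] = max(4+18-5, 7+8-5, 8+7-5, 18+4-5, 30+0) = 30
net[6] = max(4+30-5, 7+18-5, 8+8-5, 18+7-5, 30+4-5, 21+0) = 29
net[7] = max(4+29-5, 7+30-5, 8+18-5, …, 21+4-5, 32+0) = 32
net[8] = max(4+32-5, 7+29-5, 8+30-5, …, 32+4-5, 26+0) = 33
net[9] = max(4+33-5, 7+32-5, 8+29-5, …, 26+4-5, 30+0) = 43
One optimal plan: pieces 5 + 4 (1 cut) → 48 − 5 = 43.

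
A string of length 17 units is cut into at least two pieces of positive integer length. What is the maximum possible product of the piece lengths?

486

Define g[k] = max over 1≤i<k of i · max(k−i, g[k−i]); the inner max lets the remainder stay uncut if that's better.
g[2] = 1·max(1,0) = 1·1 = 1
g[3] = 1·max(2,1) = 1·2 = 2
g[4] = 2·max(2,1) = 2·2 = 4
g[5] = 2·max(3,2) = 2·3 = 6
g[6] = 3·max(3,2) = 3·3 = 9
g[7] = 2·max(5,6) = 2·6 = 12
g[8] = 2·max(6,9) = 2·9 = 18
g[9] = 3·max(6,9) = 3·9 = 27
g[10] = 2·max(8,18) = 2·18 = 36
g[11] = 2·max(9,27) = 2·27 = 54
g[12] = 3·max(9,27) = 3·27 = 81
g[13] = 2·max(11,54) = 2·54 = 108
g[14] = 2·max(12,81) = 2·81 = 162
g[15] = 3·max(12,81) = 3·81 = 243
g[16] = 2·max(14,162) = 2·162 = 324
g[17] = 2·max(15,243) = 2·243 = 486
One optimal split: 3 + 3 + 3 + 3 + 3 + 2; product 3·3·3·3·3·2 = 486.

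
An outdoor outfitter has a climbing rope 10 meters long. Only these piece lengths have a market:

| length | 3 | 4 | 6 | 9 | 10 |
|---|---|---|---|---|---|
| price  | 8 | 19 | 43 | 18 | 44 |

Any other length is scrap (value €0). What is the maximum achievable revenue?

62

Build best[k] bottom-up: best[k] = max over allowed piece i of (p[i] + best[k−i]).
best[1] = 0
best[2] = 0
best[3] = 8
best[4] = 19
best[5] = 19
best[6] = 43
best[7] = 43
best[8] = 43
best[9] = 51  (first piece 3, then best[6]=43)
best[10] = 62  (first piece 4, then best[6]=43)
One optimal cutting: 6 + 4 → €62.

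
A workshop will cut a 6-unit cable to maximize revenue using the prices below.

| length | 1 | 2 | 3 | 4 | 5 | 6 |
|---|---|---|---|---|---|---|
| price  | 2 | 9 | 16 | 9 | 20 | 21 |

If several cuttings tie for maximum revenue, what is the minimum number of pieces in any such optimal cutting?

Build r[k] bottom-up: r[k] = max over allowed piece i of (p[i] + r[k−i]).
r[1] = 2
r[2] = max(2+2, 9+0) = 9
r[3] = max(2+9, 9+2, 16+0) = 16
r[4] = max(2+16, 9+9, 16+2, 9+0) = 18
r[5] = max(2+18, 9+16, 16+9, 9+2, 20+0) = 25
r[6] = max(2+25, 9+18, 16+16, 9+9, 20+2, 21+0) = 32
Maximum revenue is $32.
Now minimize piece count subject to staying optimal: for each k, pieces[k] = 1 + min over i with p[i]+r[k−i]=r[k] of pieces[k−i].
pieces[3] = 1
pieces[4] = 2
pieces[5] = 2
pieces[6] = 2

2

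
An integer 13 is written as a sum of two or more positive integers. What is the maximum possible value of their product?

Let f[k] be the best product for length k (with at least one cut). For each first piece i, the rest contributes max(k−i, f[k−i]).
f[2] = 1·max(1,0) = 1·1 = 1
f[3] = 1·max(2,1) = 1·2 = 2
f[4] = 2·max(2,1) = 2·2 = 4
f[5] = 2·max(3,2) = 2·3 = 6
f[6] = 3·max(3,2) = 3·3 = 9
f[7] = 2·max(5,6) = 2·6 = 12
f[8] = 2·max(6,9) = 2·9 = 18
f[9] = 3·max(6,9) = 3·9 = 27
f[10] = 2·max(8,18) = 2·18 = 36
f[11] = 2·max(9,27) = 2·27 = 54
f[12] = 3·max(9,27) = 3·27 = 81
f[13] = 2·max(11,54) = 2·54 = 108
One optimal split: 3 + 3 + 3 + 2 + 2; product 3·3·3·2·2 = 108.

108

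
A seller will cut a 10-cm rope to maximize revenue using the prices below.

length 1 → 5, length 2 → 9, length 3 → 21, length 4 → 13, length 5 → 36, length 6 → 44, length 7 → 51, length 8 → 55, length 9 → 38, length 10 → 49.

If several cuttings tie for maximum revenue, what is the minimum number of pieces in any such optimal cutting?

2

Consider every possible first cut. r[k] is the best of p[i]+r[k−i] over all sellable i≤k.
r[1] = 5
r[2] = 10  (first piece 1, then r[1]=5)
r[3] = 21
r[4] = 26  (first piece 1, then r[3]=21)
r[5] = 36
r[6] = 44
r[7] = 51
r[8] = 57  (first piece 3, then r[5]=36)
r[9] = 65  (first piece 3, then r[6]=44)
r[10] = 72  (first piece 3, then r[7]=51)
Maximum revenue is 72.
Now minimize piece count subject to staying optimal: for each k, pieces[k] = 1 + min over i with p[i]+r[k−i]=r[k] of pieces[k−i].
pieces[7] = 1
pieces[8] = 2
pieces[9] = 2
pieces[10] = 2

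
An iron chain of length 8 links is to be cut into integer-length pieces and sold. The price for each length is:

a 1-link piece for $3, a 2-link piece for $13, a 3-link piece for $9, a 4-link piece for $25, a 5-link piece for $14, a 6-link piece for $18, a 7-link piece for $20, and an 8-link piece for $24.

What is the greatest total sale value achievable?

Let R[k] be the best obtainable value from length k. For each k, try every first piece i and keep the best of price[i] + R[k−i].
R[1] = 3
R[2] = max(3+3, 13+0) = 13
R[3] = max(3+13, 13+3, 9+0) = 16
R[4] = max(3+16, 13+13, 9+3, 25+0) = 26
R[5] = max(3+26, 13+16, 9+13, 25+3, 14+0) = 29
R[6] = max(3+29, 13+26, 9+16, 25+13, 14+3, 18+0) = 39
R[7] = max(3+39, 13+29, 9+26, …, 18+3, 20+0) = 42
R[8] = max(3+42, 13+39, 9+29, …, 20+3, 24+0) = 52
One optimal cutting: 2 + 2 + 2 + 2 → $13 + $13 + $13 + $13 = $52.

52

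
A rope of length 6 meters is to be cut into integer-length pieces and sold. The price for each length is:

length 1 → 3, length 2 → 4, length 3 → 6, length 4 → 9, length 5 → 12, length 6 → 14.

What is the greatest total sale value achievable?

18

Consider every possible first cut. R[k] is the best of p[i]+R[k−i] over all sellable i≤k.
R[1] = 3
R[2] = max(3+3, 4+0) = 6
R[3] = max(3+6, 4+3, 6+0) = 9
R[4] = max(3+9, 4+6, 6+3, 9+0) = 12
R[5] = max(3+12, 4+9, 6+6, 9+3, 12+0) = 15
R[6] = max(3+15, 4+12, 6+9, 9+6, 12+3, 14+0) = 18
One optimal cutting: 1 + 1 + 1 + 1 + 1 + 1 → 3 + 3 + 3 + 3 + 3 + 3 = 18.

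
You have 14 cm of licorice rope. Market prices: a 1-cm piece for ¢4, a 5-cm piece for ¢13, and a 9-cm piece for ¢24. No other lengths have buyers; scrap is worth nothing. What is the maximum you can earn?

56

Consider every possible first cut. r[k] is the best of p[i]+r[k−i] over all sellable i≤k.
r[1] = 4
r[2] = 8  (first piece 1, then r[1]=4)
r[3] = 12  (first piece 1, then r[2]=8)
r[4] = 16  (first piece 1, then r[3]=12)
r[5] = 20  (first piece 1, then r[4]=16)
r[6] = 24  (first piece 1, then r[5]=20)
r[7] = 28  (first piece 1, then r[6]=24)
r[8] = 32  (first piece 1, then r[7]=28)
r[9] = 36  (first piece 1, then r[8]=32)
r[10] = 40  (first piece 1, then r[9]=36)
r[11] = 44  (first piece 1, then r[10]=40)
r[12] = 48  (first piece 1, then r[11]=44)
r[13] = 52  (first piece 1, then r[12]=48)
r[14] = 56  (first piece 1, then r[13]=52)
One optimal cutting: 1 + 1 + 1 + 1 + 1 + 1 + 1 + 1 + 1 + 1 + 1 + 1 + 1 + 1 → ¢56.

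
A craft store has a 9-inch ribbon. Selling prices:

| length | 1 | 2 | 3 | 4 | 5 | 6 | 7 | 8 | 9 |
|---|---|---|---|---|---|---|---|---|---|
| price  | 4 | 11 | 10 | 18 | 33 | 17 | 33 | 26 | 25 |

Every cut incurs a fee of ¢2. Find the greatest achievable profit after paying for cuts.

51

Build net[k] bottom-up: net[k] = max over allowed piece i of (p[i] + net[k−i]) − 2 per cut.
net[1] = 4
net[2] = max(4+4-2, 11+0) = 11
net[3] = max(4+11-2, 11+4-2, 10+0) = 13
net[4] = max(4+13-2, 11+11-2, 10+4-2, 18+0) = 20
net[5] = max(4+20-2, 11+13-2, 10+11-2, 18+4-2, 33+0) = 33
net[6] = max(4+33-2, 11+20-2, 10+13-2, 18+11-2, 33+4-2, 17+0) = 35
net[7] = max(4+35-2, 11+33-2, 10+20-2, …, 17+4-2, 33+0) = 42
net[8] = max(4+42-2, 11+35-2, 10+33-2, …, 33+4-2, 26+0) = 44
net[9] = max(4+44-2, 11+42-2, 10+35-2, …, 26+4-2, 25+0) = 51
One optimal plan: pieces 5 + 2 + 2 (2 cuts) → ¢55 − ¢4 = ¢51.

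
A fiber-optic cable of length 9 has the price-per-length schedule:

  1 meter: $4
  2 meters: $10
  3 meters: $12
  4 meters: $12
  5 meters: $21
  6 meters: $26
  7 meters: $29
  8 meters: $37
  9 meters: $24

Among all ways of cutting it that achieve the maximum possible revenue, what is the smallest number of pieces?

5

Let r[k] be the best obtainable value from length k. For each k, try every first piece i and keep the best of price[i] + r[k−i].
r[1] = 4
r[2] = 10
r[3] = 14  (first piece 1, then r[2]=10)
r[4] = 20  (first piece 2, then r[2]=10)
r[5] = 24  (first piece 1, then r[4]=20)
r[6] = 30  (first piece 2, then r[4]=20)
r[7] = 34  (first piece 1, then r[6]=30)
r[8] = 40  (first piece 2, then r[6]=30)
r[9] = 44  (first piece 1, then r[8]=40)
Maximum revenue is $44.
Now minimize piece count subject to staying optimal: for each k, pieces[k] = 1 + min over i with p[i]+r[k−i]=r[k] of pieces[k−i].
pieces[6] = 3
pieces[7] = 4
pieces[8] = 4
pieces[9] = 5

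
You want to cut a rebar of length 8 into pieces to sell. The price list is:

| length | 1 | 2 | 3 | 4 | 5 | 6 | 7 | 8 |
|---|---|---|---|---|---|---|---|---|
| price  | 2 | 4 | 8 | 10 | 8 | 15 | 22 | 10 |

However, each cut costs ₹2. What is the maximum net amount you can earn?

Build net[k] bottom-up: net[k] = max over allowed piece i of (p[i] + net[k−i]) − 2 per cut.
net[1] = 2
net[2] = max(2+2-2, 4+0) = 4
net[3] = max(2+4-2, 4+2-2, 8+0) = 8
net[4] = max(2+8-2, 4+4-2, 8+2-2, 10+0) = 10
net[5] = max(2+10-2, 4+8-2, 8+4-2, 10+2-2, 8+0) = 10
net[6] = max(2+10-2, 4+10-2, 8+8-2, 10+4-2, 8+2-2, 15+0) = 15
net[7] = max(2+15-2, 4+10-2, 8+10-2, …, 15+2-2, 22+0) = 22
net[8] = max(2+22-2, 4+15-2, 8+10-2, …, 22+2-2, 10+0) = 22
One optimal plan: pieces 7 + 1 (1 cut) → ₹24 − ₹2 = ₹22.

22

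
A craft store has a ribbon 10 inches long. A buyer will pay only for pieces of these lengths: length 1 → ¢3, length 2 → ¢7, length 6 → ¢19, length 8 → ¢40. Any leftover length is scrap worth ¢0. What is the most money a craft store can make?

Build best[k] bottom-up: best[k] = max over allowed piece i of (p[i] + best[k−i]).
best[1] = 3
best[2] = max(3+3, 7+0) = 7
best[3] = max(3+7, 7+3) = 10
best[4] = max(3+10, 7+7) = 14
best[5] = max(3+14, 7+10) = 17
best[6] = max(3+17, 7+14, 19+0) = 21
best[7] = max(3+21, 7+17, 19+3) = 24
best[8] = max(3+24, 7+21, 19+7, 40+0) = 40
best[9] = max(3+40, 7+24, 19+10, 40+3) = 43
best[10] = max(3+43, 7+40, 19+14, 40+7) = 47
One optimal cutting: 8 + 2 → ¢47.

47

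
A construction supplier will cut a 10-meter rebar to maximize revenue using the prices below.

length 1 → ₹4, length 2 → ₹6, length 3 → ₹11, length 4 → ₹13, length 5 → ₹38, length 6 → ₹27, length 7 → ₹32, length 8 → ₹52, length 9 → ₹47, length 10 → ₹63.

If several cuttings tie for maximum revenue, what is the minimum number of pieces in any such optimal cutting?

Build r[k] bottom-up: r[k] = max over allowed piece i of (p[i] + r[k−i]).
r[1] = 4
r[2] = max(4+4, 6+0) = 8
r[3] = max(4+8, 6+4, 11+0) = 12
r[4] = max(4+12, 6+8, 11+4, 13+0) = 16
r[5] = max(4+16, 6+12, 11+8, 13+4, 38+0) = 38
r[6] = max(4+38, 6+16, 11+12, 13+8, 38+4, 27+0) = 42
r[7] = max(4+42, 6+38, 11+16, …, 27+4, 32+0) = 46
r[8] = max(4+46, 6+42, 11+38, …, 32+4, 52+0) = 52
r[9] = max(4+52, 6+46, 11+42, …, 52+4, 47+0) = 56
r[10] = max(4+56, 6+52, 11+46, …, 47+4, 63+0) = 76
Maximum revenue is ₹76.
Now minimize piece count subject to staying optimal: for each k, pieces[k] = 1 + min over i with p[i]+r[k−i]=r[k] of pieces[k−i].
pieces[7] = 3
pieces[8] = 1
pieces[9] = 2
pieces[10] = 2

2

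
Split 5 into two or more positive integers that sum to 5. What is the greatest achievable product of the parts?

Define prod[k] = max over 1≤i<k of i · max(k−i, prod[k−i]); the inner max lets the remainder stay uncut if that's better.
prod[2] = 1·max(1,0) = 1·1 = 1
prod[3] = max(1·2, 2·1) = 2
prod[4] = max(1·3, 2·2, 3·1) = 4
prod[5] = max(1·4, 2·3, 3·2, 4·1) = 6
One optimal split: 3 + 2; product 3·2 = 6.

6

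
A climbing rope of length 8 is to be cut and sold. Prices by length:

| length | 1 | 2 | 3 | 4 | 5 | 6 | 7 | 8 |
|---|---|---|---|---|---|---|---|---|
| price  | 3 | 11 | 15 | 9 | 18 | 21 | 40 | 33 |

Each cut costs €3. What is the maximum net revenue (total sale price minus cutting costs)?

40

Let net[k] be the best obtainable value from length k. For each k, try every first piece i and keep the best of price[i] + net[k−i] minus the 3 cut fee when i<k.
net[1] = 3
net[2] = max(3+3-3, 11+0) = 11
net[3] = max(3+11-3, 11+3-3, 15+0) = 15
net[4] = max(3+15-3, 11+11-3, 15+3-3, 9+0) = 19
net[5] = max(3+19-3, 11+15-3, 15+11-3, 9+3-3, 18+0) = 23
net[6] = max(3+23-3, 11+19-3, 15+15-3, 9+11-3, 18+3-3, 21+0) = 27
net[7] = max(3+27-3, 11+23-3, 15+19-3, …, 21+3-3, 40+0) = 40
net[8] = max(3+40-3, 11+27-3, 15+23-3, …, 40+3-3, 33+0) = 40
One optimal plan: pieces 7 + 1 (1 cut) → €43 − €3 = €40.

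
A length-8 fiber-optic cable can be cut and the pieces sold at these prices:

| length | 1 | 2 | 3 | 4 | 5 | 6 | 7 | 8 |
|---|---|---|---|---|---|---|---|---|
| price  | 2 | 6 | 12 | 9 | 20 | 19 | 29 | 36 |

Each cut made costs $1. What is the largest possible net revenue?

36

Let net[k] be the best obtainable value from length k. For each k, try every first piece i and keep the best of price[i] + net[k−i] minus the 1 cut fee when i<k.
net[1] = 2
net[2] = 6
net[3] = 12
net[4] = 13  (first piece 1, then net[3]=12)
net[5] = 20
net[6] = 23  (first piece 3, then net[3]=12)
net[7] = 29
net[8] = 36
Best is to make no cuts and sell whole for $36.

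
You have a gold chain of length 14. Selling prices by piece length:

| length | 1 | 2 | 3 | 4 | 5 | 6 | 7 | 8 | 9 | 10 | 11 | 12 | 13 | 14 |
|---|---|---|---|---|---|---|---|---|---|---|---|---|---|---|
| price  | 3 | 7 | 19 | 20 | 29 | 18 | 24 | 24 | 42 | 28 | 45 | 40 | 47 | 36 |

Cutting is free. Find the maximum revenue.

Build v[k] bottom-up: v[k] = max over allowed piece i of (p[i] + v[k−i]).
v[1] = 3
v[2] = 7
v[3] = 19
v[4] = 22  (first piece 1, then v[3]=19)
v[5] = 29
v[6] = 38  (first piece 3, then v[3]=19)
v[7] = 41  (first piece 1, then v[6]=38)
v[8] = 48  (first piece 3, then v[5]=29)
v[9] = 57  (first piece 3, then v[6]=38)
v[10] = 60  (first piece 1, then v[9]=57)
v[11] = 67  (first piece 3, then v[8]=48)
v[12] = 76  (first piece 3, then v[9]=57)
v[13] = 79  (first piece 1, then v[12]=76)
v[14] = 86  (first piece 3, then v[11]=67)
One optimal cutting: 5 + 3 + 3 + 3 → $29 + $19 + $19 + $19 = $86.

86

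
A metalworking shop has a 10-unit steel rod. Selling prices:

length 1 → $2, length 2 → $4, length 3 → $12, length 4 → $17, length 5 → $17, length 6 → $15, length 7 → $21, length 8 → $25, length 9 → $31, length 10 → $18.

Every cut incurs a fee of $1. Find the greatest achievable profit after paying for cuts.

Consider every possible first cut. v[k] is the best of p[i]+v[k−i] over all sellable i≤k, charging 1 whenever i<k.
v[1] = 2
v[2] = max(2+2-1, 4+0) = 4
v[3] = max(2+4-1, 4+2-1, 12+0) = 12
v[4] = max(2+12-1, 4+4-1, 12+2-1, 17+0) = 17
v[5] = max(2+17-1, 4+12-1, 12+4-1, 17+2-1, 17+0) = 18
v[6] = max(2+18-1, 4+17-1, 12+12-1, 17+4-1, 17+2-1, 15+0) = 23
v[7] = max(2+23-1, 4+18-1, 12+17-1, …, 15+2-1, 21+0) = 28
v[8] = max(2+28-1, 4+23-1, 12+18-1, …, 21+2-1, 25+0) = 33
v[9] = max(2+33-1, 4+28-1, 12+23-1, …, 25+2-1, 31+0) = 34
v[10] = max(2+34-1, 4+33-1, 12+28-1, …, 31+2-1, 18+0) = 39
One optimal plan: pieces 4 + 3 + 3 (2 cuts) → $41 − $2 = $39.

39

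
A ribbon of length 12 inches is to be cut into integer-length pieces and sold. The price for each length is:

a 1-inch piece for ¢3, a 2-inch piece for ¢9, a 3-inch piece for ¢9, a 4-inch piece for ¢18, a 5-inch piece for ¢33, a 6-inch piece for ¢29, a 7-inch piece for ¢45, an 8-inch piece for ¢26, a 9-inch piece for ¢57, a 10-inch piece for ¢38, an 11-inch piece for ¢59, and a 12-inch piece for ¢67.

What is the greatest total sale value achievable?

78

Consider every possible first cut. r[k] is the best of p[i]+r[k−i] over all sellable i≤k.
r[1] = 3
r[2] = 9
r[3] = 12  (first piece 1, then r[2]=9)
r[4] = 18  (first piece 2, then r[2]=9)
r[5] = 33
r[6] = 36  (first piece 1, then r[5]=33)
r[7] = 45
r[8] = 48  (first piece 1, then r[7]=45)
r[9] = 57
r[10] = 66  (first piece 5, then r[5]=33)
r[11] = 69  (first piece 1, then r[10]=66)
r[12] = 78  (first piece 5, then r[7]=45)
One optimal cutting: 7 + 5 → ¢45 + ¢33 = ¢78.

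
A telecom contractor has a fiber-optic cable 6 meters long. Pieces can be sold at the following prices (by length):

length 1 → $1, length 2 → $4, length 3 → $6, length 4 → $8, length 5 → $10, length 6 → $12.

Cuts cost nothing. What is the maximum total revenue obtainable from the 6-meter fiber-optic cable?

Consider every possible first cut. r[k] is the best of p[i]+r[k−i] over all sellable i≤k.
r[1] = 1
r[2] = max(1+1, 4+0) = 4
r[3] = max(1+4, 4+1, 6+0) = 6
r[4] = max(1+6, 4+4, 6+1, 8+0) = 8
r[5] = max(1+8, 4+6, 6+4, 8+1, 10+0) = 10
r[6] = max(1+10, 4+8, 6+6, 8+4, 10+1, 12+0) = 12
One optimal cutting: 2 + 2 + 2 → $4 + $4 + $4 = $12.

12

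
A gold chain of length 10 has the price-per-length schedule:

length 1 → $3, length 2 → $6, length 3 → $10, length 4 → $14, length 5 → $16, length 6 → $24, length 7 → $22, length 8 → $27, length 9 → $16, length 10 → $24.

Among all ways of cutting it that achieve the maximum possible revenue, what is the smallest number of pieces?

2

Build r[k] bottom-up: r[k] = max over allowed piece i of (p[i] + r[k−i]).
r[1] = 3
r[2] = 6  (first piece 1, then r[1]=3)
r[3] = 10
r[4] = 14
r[5] = 17  (first piece 1, then r[4]=14)
r[6] = 24
r[7] = 27  (first piece 1, then r[6]=24)
r[8] = 30  (first piece 1, then r[7]=27)
r[9] = 34  (first piece 3, then r[6]=24)
r[10] = 38  (first piece 4, then r[6]=24)
Maximum revenue is $38.
Now minimize piece count subject to staying optimal: for each k, pieces[k] = 1 + min over i with p[i]+r[k−i]=r[k] of pieces[k−i].
pieces[7] = 2
pieces[8] = 2
pieces[9] = 2
pieces[10] = 2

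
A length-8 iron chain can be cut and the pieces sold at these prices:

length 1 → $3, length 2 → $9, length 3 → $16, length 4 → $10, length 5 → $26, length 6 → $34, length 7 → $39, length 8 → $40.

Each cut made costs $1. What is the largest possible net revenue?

42

Let v[k] be the best obtainable value from length k. For each k, try every first piece i and keep the best of price[i] + v[k−i] minus the 1 cut fee when i<k.
v[1] = 3
v[2] = max(3+3-1, 9+0) = 9
v[3] = max(3+9-1, 9+3-1, 16+0) = 16
v[4] = max(3+16-1, 9+9-1, 16+3-1, 10+0) = 18
v[5] = max(3+18-1, 9+16-1, 16+9-1, 10+3-1, 26+0) = 26
v[6] = max(3+26-1, 9+18-1, 16+16-1, 10+9-1, 26+3-1, 34+0) = 34
v[7] = max(3+34-1, 9+26-1, 16+18-1, …, 34+3-1, 39+0) = 39
v[8] = max(3+39-1, 9+34-1, 16+26-1, …, 39+3-1, 40+0) = 42
One optimal plan: pieces 6 + 2 (1 cut) → $43 − $1 = $42.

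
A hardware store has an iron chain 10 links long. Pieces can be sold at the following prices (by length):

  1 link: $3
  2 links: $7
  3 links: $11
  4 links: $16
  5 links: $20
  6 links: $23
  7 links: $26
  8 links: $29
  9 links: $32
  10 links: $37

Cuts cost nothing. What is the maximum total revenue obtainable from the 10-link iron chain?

40

Let r[k] be the best obtainable value from length k. For each k, try every first piece i and keep the best of price[i] + r[k−i].
r[1] = 3
r[2] = max(3+3, 7+0) = 7
r[3] = max(3+7, 7+3, 11+0) = 11
r[4] = max(3+11, 7+7, 11+3, 16+0) = 16
r[5] = max(3+16, 7+11, 11+7, 16+3, 20+0) = 20
r[6] = max(3+20, 7+16, 11+11, 16+7, 20+3, 23+0) = 23
r[7] = max(3+23, 7+20, 11+16, …, 23+3, 26+0) = 27
r[8] = max(3+27, 7+23, 11+20, …, 26+3, 29+0) = 32
r[9] = max(3+32, 7+27, 11+23, …, 29+3, 32+0) = 36
r[10] = max(3+36, 7+32, 11+27, …, 32+3, 37+0) = 40
One optimal cutting: 5 + 5 → $20 + $20 = $40.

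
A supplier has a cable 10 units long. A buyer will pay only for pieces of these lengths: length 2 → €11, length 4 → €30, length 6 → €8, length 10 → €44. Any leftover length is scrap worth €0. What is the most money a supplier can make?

Build best[k] bottom-up: best[k] = max over allowed piece i of (p[i] + best[k−i]).
best[1] = 0
best[2] = 11
best[3] = 11
best[4] = max(11+11, 30+0) = 30
best[5] = max(11+11, 30+0) = 30
best[6] = max(11+30, 30+11, 8+0) = 41
best[7] = max(11+30, 30+11, 8+0) = 41
best[8] = max(11+41, 30+30, 8+11) = 60
best[9] = max(11+41, 30+30, 8+11) = 60
best[10] = max(11+60, 30+41, 8+30, 44+0) = 71
One optimal cutting: 4 + 4 + 2 → €71.

71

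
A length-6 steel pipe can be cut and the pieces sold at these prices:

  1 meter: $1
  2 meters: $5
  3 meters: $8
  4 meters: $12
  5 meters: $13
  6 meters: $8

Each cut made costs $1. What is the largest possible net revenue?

16

Let v[k] be the best obtainable value from length k. For each k, try every first piece i and keep the best of price[i] + v[k−i] minus the 1 cut fee when i<k.
v[1] = 1
v[2] = 5
v[3] = 8
v[4] = 12
v[5] = 13
v[6] = 16  (first piece 2, then v[4]=12)
One optimal plan: pieces 4 + 2 (1 cut) → $17 − $1 = $16.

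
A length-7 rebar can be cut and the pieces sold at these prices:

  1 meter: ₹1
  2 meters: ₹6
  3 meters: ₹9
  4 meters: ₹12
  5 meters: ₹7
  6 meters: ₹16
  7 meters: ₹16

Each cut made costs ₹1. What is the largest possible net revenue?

20

Build v[k] bottom-up: v[k] = max over allowed piece i of (p[i] + v[k−i]) − 1 per cut.
v[1] = 1
v[2] = max(1+1-1, 6+0) = 6
v[3] = max(1+6-1, 6+1-1, 9+0) = 9
v[4] = max(1+9-1, 6+6-1, 9+1-1, 12+0) = 12
v[5] = max(1+12-1, 6+9-1, 9+6-1, 12+1-1, 7+0) = 14
v[6] = max(1+14-1, 6+12-1, 9+9-1, 12+6-1, 7+1-1, 16+0) = 17
v[7] = max(1+17-1, 6+14-1, 9+12-1, …, 16+1-1, 16+0) = 20
One optimal plan: pieces 4 + 3 (1 cut) → ₹21 − ₹1 = ₹20.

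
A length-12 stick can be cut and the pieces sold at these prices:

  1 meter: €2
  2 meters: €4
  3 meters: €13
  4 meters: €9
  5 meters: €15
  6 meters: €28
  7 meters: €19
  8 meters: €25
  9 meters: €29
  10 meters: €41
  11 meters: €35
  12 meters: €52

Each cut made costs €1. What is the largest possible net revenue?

55

Let r[k] be the best obtainable value from length k. For each k, try every first piece i and keep the best of price[i] + r[k−i] minus the 1 cut fee when i<k.
r[1] = 2
r[2] = 4
r[3] = 13
r[4] = 14  (first piece 1, then r[3]=13)
r[5] = 16  (first piece 2, then r[3]=13)
r[6] = 28
r[7] = 29  (first piece 1, then r[6]=28)
r[8] = 31  (first piece 2, then r[6]=28)
r[9] = 40  (first piece 3, then r[6]=28)
r[10] = 41  (first piece 1, then r[9]=40)
r[11] = 43  (first piece 2, then r[9]=40)
r[12] = 55  (first piece 6, then r[6]=28)
One optimal plan: pieces 6 + 6 (1 cut) → €56 − €1 = €55.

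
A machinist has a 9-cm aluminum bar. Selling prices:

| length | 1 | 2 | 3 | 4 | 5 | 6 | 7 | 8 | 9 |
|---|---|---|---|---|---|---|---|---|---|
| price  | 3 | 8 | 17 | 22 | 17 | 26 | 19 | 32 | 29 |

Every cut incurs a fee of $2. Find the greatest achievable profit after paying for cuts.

47

Let v[k] be the best obtainable value from length k. For each k, try every first piece i and keep the best of price[i] + v[k−i] minus the 2 cut fee when i<k.
v[1] = 3
v[2] = max(3+3-2, 8+0) = 8
v[3] = max(3+8-2, 8+3-2, 17+0) = 17
v[4] = max(3+17-2, 8+8-2, 17+3-2, 22+0) = 22
v[5] = max(3+22-2, 8+17-2, 17+8-2, 22+3-2, 17+0) = 23
v[6] = max(3+23-2, 8+22-2, 17+17-2, 22+8-2, 17+3-2, 26+0) = 32
v[7] = max(3+32-2, 8+23-2, 17+22-2, …, 26+3-2, 19+0) = 37
v[8] = max(3+37-2, 8+32-2, 17+23-2, …, 19+3-2, 32+0) = 42
v[9] = max(3+42-2, 8+37-2, 17+32-2, …, 32+3-2, 29+0) = 47
One optimal plan: pieces 3 + 3 + 3 (2 cuts) → $51 − $4 = $47.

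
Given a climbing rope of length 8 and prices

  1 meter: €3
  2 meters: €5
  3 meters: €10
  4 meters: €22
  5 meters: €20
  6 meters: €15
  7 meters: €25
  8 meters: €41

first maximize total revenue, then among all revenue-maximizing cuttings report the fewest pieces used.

2

Let r[k] be the best obtainable value from length k. For each k, try every first piece i and keep the best of price[i] + r[k−i].
r[1] = 3
r[2] = max(3+3, 5+0) = 6
r[3] = max(3+6, 5+3, 10+0) = 10
r[4] = max(3+10, 5+6, 10+3, 22+0) = 22
r[5] = max(3+22, 5+10, 10+6, 22+3, 20+0) = 25
r[6] = max(3+25, 5+22, 10+10, 22+6, 20+3, 15+0) = 28
r[7] = max(3+28, 5+25, 10+22, …, 15+3, 25+0) = 32
r[8] = max(3+32, 5+28, 10+25, …, 25+3, 41+0) = 44
Maximum revenue is €44.
Now minimize piece count subject to staying optimal: for each k, pieces[k] = 1 + min over i with p[i]+r[k−i]=r[k] of pieces[k−i].
pieces[5] = 2
pieces[6] = 3
pieces[7] = 2
pieces[8] = 2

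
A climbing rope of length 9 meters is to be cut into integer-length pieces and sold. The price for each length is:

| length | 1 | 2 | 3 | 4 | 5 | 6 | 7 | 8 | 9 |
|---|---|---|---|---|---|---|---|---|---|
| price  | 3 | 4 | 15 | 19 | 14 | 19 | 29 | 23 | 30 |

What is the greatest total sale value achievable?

Let r[k] be the best obtainable value from length k. For each k, try every first piece i and keep the best of price[i] + r[k−i].
r[1] = 3
r[2] = 6  (first piece 1, then r[1]=3)
r[3] = 15
r[4] = 19
r[5] = 22  (first piece 1, then r[4]=19)
r[6] = 30  (first piece 3, then r[3]=15)
r[7] = 34  (first piece 3, then r[4]=19)
r[8] = 38  (first piece 4, then r[4]=19)
r[9] = 45  (first piece 3, then r[6]=30)
One optimal cutting: 3 + 3 + 3 → €15 + €15 + €15 = €45.

45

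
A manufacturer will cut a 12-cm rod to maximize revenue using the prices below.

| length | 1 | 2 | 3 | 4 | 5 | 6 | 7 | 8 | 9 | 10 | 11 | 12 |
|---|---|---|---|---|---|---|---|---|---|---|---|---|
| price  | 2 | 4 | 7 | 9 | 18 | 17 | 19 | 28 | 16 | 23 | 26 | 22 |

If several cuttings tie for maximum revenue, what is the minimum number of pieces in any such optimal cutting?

3

Build r[k] bottom-up: r[k] = max over allowed piece i of (p[i] + r[k−i]).
r[1] = 2
r[2] = max(2+2, 4+0) = 4
r[3] = max(2+4, 4+2, 7+0) = 7
r[4] = max(2+7, 4+4, 7+2, 9+0) = 9
r[5] = max(2+9, 4+7, 7+4, 9+2, 18+0) = 18
r[6] = max(2+18, 4+9, 7+7, 9+4, 18+2, 17+0) = 20
r[7] = max(2+20, 4+18, 7+9, …, 17+2, 19+0) = 22
r[8] = max(2+22, 4+20, 7+18, …, 19+2, 28+0) = 28
r[9] = max(2+28, 4+22, 7+20, …, 28+2, 16+0) = 30
r[10] = max(2+30, 4+28, 7+22, …, 16+2, 23+0) = 36
r[11] = max(2+36, 4+30, 7+28, …, 23+2, 26+0) = 38
r[12] = max(2+38, 4+36, 7+30, …, 26+2, 22+0) = 40
Maximum revenue is €40.
Now minimize piece count subject to staying optimal: for each k, pieces[k] = 1 + min over i with p[i]+r[k−i]=r[k] of pieces[k−i].
pieces[9] = 2
pieces[10] = 2
pieces[11] = 3
pieces[12] = 3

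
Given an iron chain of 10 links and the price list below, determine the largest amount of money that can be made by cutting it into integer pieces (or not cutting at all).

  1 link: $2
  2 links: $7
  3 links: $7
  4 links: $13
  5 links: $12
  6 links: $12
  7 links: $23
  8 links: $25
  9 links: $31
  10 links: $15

35

Let R[k] be the best obtainable value from length k. For each k, try every first piece i and keep the best of price[i] + R[k−i].
R[1] = 2
R[2] = 7
R[3] = 9  (first piece 1, then R[2]=7)
R[4] = 14  (first piece 2, then R[2]=7)
R[5] = 16  (first piece 1, then R[4]=14)
R[6] = 21  (first piece 2, then R[4]=14)
R[7] = 23  (first piece 1, then R[6]=21)
R[8] = 28  (first piece 2, then R[6]=21)
R[9] = 31
R[10] = 35  (first piece 2, then R[8]=28)
One optimal cutting: 2 + 2 + 2 + 2 + 2 → $7 + $7 + $7 + $7 + $7 = $35.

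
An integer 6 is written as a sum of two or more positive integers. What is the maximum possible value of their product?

9

Define g[k] = max over 1≤i<k of i · max(k−i, g[k−i]); the inner max lets the remainder stay uncut if that's better.
g[2] = 1·max(1,0) = 1·1 = 1
g[3] = 1·max(2,1) = 1·2 = 2
g[4] = 2·max(2,1) = 2·2 = 4
g[5] = 2·max(3,2) = 2·3 = 6
g[6] = 3·max(3,2) = 3·3 = 9
One optimal split: 3 + 3; product 3·3 = 9.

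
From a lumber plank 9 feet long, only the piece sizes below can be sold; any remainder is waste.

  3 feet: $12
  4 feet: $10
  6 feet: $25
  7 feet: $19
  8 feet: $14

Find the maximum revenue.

Consider every possible first cut. r[k] is the best of p[i]+r[k−i] over all sellable i≤k.
r[1] = 0
r[2] = 0
r[3] = 12
r[4] = max(12+0, 10+0) = 12
r[5] = max(12+0, 10+0) = 12
r[6] = max(12+12, 10+0, 25+0) = 25
r[7] = max(12+12, 10+12, 25+0, 19+0) = 25
r[8] = max(12+12, 10+12, 25+0, 19+0, 14+0) = 25
r[9] = max(12+25, 10+12, 25+12, 19+0, 14+0) = 37
One optimal cutting: 6 + 3 → $37.

37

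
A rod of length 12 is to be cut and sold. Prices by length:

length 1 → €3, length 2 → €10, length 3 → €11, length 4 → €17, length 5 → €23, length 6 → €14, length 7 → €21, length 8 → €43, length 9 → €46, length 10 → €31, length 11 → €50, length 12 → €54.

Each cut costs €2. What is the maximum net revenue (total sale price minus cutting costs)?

Consider every possible first cut. v[k] is the best of p[i]+v[k−i] over all sellable i≤k, charging 2 whenever i<k.
v[1] = 3
v[2] = 10
v[3] = 11  (first piece 1, then v[2]=10)
v[4] = 18  (first piece 2, then v[2]=10)
v[5] = 23
v[6] = 26  (first piece 2, then v[4]=18)
v[7] = 31  (first piece 2, then v[5]=23)
v[8] = 43
v[9] = 46
v[10] = 51  (first piece 2, then v[8]=43)
v[11] = 54  (first piece 2, then v[9]=46)
v[12] = 59  (first piece 2, then v[10]=51)
One optimal plan: pieces 8 + 2 + 2 (2 cuts) → €63 − €4 = €59.

59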